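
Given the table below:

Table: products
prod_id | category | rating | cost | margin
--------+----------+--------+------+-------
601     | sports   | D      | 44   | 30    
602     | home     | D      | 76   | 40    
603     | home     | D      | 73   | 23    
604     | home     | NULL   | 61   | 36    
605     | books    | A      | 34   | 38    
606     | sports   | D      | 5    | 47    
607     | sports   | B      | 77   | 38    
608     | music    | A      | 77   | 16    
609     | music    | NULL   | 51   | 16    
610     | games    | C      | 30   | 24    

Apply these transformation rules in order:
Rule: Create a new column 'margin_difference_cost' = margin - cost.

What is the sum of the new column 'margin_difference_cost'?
-220

Step 1: For each record, compute margin - cost
Example calculations:
  30 - 44 = -14
  40 - 76 = -36
  23 - 73 = -50
  ...
Step 2: Sum all derived values
Step 3: Total = -220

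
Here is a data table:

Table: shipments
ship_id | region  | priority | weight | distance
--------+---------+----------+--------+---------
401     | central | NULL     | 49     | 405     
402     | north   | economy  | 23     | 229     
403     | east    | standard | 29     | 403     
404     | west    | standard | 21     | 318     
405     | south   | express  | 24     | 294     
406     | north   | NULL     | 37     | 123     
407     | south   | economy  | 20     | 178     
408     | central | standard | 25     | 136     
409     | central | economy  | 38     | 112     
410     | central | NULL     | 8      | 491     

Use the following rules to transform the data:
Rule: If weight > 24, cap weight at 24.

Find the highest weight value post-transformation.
24

Step 1: Original maximum weight = 49
Step 2: Apply cap at 24
Step 3: 5 records had weight > 24 and were capped
Step 4: Maximum after transformation = 24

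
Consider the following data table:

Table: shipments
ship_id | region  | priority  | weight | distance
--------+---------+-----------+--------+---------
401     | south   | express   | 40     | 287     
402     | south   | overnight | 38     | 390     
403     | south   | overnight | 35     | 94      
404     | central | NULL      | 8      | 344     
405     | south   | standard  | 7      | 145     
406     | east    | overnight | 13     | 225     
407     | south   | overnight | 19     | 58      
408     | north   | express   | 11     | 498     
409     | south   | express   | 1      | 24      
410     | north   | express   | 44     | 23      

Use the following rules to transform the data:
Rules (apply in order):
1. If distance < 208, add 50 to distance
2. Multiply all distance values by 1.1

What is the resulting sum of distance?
2571.8

Step 1: Apply Rule 1 - Add 50 to records with distance < 208
  - 5 records affected: 344 + (5 × 50) = 594
  - Unaffected records: 1744
  - Sum after Rule 1: 2338
Step 2: Apply Rule 2 - Multiply all by 1.1
  - 2338 × 1.1 = 2571.8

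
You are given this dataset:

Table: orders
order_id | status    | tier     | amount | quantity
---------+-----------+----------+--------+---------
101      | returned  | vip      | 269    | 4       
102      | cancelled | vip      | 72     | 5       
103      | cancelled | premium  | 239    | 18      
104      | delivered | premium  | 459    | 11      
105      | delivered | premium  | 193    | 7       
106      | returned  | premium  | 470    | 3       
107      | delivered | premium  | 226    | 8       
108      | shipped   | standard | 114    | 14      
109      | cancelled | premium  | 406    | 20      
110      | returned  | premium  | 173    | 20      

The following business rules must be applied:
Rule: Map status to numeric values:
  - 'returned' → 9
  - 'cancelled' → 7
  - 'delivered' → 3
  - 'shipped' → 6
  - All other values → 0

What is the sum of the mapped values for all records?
63

Step 1: Apply mapping to each record
Step 2: Count by status:
  'returned': 3 records × 9 = 27
  'cancelled': 3 records × 7 = 21
  'delivered': 3 records × 3 = 9
  'shipped': 1 records × 6 = 6
Step 3: Sum all mapped values = 63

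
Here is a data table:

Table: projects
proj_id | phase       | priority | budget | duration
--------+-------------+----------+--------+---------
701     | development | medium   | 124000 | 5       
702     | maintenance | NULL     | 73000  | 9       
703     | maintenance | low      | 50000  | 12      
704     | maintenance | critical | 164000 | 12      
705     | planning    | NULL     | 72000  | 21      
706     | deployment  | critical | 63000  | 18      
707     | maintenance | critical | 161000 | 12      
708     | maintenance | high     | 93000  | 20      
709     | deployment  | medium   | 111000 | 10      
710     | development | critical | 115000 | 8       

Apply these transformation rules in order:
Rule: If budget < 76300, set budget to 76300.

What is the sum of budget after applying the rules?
1073200

Step 1: 4 records have budget < 76300
Step 2: These records originally summed to 258000
Step 3: After setting to minimum: 4 × 76300 = 305200
Step 4: Unaffected records sum: 768000
Step 5: Final sum = 305200 + 768000 = 1073200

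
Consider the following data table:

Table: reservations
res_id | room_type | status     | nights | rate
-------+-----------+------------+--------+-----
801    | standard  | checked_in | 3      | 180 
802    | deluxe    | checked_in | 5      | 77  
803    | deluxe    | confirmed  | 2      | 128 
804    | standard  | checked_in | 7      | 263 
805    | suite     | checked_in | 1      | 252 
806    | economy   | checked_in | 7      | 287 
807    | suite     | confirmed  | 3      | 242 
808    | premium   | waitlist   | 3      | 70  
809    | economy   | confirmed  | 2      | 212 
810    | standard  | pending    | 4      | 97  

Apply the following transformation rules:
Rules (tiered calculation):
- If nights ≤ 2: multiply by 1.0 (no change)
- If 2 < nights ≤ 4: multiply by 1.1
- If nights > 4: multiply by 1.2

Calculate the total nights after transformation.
42.1

Step 1: Tier 1 (nights ≤ 2): 3 records, sum = 5 × 1.0 = 5.0
Step 2: Tier 2 (2 < nights ≤ 4): 4 records, sum = 13 × 1.1 = 14.3
Step 3: Tier 3 (nights > 4): 3 records, sum = 19 × 1.2 = 22.8
Step 4: Final sum = 5.0 + 14.3 + 22.8 = 42.1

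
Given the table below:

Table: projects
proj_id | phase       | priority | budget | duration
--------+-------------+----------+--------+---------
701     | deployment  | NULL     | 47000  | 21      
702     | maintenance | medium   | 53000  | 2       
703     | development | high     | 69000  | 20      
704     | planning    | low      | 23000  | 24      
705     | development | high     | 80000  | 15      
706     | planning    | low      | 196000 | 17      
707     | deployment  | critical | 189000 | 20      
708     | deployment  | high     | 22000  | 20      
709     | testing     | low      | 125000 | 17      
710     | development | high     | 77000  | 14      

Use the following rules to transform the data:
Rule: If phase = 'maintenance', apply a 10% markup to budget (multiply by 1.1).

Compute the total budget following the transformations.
886300.0

Step 1: Records with phase = 'maintenance' have total budget = 53000
Step 2: Apply multiplier: 53000 × 1.1 = 58300.0
Step 3: Other records total: 828000
Step 4: Final sum = 58300.0 + 828000 = 886300.0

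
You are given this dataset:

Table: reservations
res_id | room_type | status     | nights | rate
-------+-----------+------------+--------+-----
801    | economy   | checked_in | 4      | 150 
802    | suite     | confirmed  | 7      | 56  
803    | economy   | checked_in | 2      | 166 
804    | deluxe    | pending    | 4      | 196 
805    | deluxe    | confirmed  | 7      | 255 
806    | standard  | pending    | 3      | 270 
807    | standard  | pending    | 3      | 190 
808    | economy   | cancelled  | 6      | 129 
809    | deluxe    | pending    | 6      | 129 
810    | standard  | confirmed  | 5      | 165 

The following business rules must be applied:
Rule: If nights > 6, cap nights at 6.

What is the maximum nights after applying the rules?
6

Step 1: Original maximum nights = 7
Step 2: Apply cap at 6
Step 3: 2 records had nights > 6 and were capped
Step 4: Maximum after transformation = 6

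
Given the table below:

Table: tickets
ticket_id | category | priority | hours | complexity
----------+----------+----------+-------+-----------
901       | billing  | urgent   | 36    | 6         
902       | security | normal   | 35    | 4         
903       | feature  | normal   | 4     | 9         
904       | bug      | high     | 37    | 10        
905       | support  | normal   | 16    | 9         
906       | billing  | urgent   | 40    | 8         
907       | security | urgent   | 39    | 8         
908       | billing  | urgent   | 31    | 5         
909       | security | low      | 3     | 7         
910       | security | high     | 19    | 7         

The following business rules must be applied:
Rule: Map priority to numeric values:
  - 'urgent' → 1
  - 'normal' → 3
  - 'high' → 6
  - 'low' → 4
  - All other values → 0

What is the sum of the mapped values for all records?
29

Step 1: Apply mapping to each record
Step 2: Count by status:
  'urgent': 4 records × 1 = 4
  'normal': 3 records × 3 = 9
  'high': 2 records × 6 = 12
  'low': 1 records × 4 = 4
Step 3: Sum all mapped values = 29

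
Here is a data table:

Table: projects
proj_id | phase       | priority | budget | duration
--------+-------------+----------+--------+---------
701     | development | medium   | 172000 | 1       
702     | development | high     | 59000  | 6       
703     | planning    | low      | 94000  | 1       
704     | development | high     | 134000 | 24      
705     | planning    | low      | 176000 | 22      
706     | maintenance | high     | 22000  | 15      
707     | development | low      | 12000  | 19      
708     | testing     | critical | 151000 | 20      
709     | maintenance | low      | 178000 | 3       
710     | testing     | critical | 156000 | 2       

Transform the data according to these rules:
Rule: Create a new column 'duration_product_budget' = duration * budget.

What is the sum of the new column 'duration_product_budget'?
12132000

Step 1: For each record, compute duration * budget
Example calculations:
  1 * 172000 = 172000
  6 * 59000 = 354000
  1 * 94000 = 94000
  ...
Step 2: Sum all derived values
Step 3: Total = 12132000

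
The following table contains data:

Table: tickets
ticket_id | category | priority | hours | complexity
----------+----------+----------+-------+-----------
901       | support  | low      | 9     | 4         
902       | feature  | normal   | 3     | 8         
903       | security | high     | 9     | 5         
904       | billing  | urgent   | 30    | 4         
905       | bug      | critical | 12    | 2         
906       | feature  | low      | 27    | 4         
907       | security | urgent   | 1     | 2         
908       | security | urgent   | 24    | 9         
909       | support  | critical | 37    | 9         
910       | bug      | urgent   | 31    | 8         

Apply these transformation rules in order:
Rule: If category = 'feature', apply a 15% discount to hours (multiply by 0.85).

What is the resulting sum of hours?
178.5

Step 1: Records with category = 'feature' have total hours = 30
Step 2: Apply multiplier: 30 × 0.85 = 25.5
Step 3: Other records total: 153
Step 4: Final sum = 25.5 + 153 = 178.5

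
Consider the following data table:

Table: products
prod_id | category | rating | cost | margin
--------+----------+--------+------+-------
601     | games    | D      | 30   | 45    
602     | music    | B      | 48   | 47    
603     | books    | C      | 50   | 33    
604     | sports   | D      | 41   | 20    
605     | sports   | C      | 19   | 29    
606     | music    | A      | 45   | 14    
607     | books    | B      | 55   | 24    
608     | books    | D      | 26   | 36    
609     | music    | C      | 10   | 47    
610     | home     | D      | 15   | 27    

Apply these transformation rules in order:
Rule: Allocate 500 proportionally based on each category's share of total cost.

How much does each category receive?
books: 193.22, games: 44.25, home: 22.12, music: 151.92, sports: 88.5

Step 1: Calculate total cost = 339
Step 2: Calculate each category's proportion:
  books: 131/339 = 38.64% → 193.22
  games: 30/339 = 8.85% → 44.25
  home: 15/339 = 4.42% → 22.12
  music: 103/339 = 30.38% → 151.92
  sports: 60/339 = 17.70% → 88.5
Step 3: Verify: sum of allocations ≈ 500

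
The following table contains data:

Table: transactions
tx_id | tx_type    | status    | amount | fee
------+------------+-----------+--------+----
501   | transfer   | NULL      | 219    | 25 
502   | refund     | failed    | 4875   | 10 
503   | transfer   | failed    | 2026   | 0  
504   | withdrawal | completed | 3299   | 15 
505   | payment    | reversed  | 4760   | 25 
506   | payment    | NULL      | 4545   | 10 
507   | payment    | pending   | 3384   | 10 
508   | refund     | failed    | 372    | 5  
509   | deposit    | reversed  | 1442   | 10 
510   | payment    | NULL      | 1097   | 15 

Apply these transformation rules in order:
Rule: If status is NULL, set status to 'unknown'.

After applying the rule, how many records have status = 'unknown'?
3

Step 1: Count records where status IS NULL
Step 2: Found 3 records with NULL status
Step 3: These records will have status set to 'unknown'
Step 4: Records already having status = 'unknown': 0
Step 5: Answer: 3 + 0 = 3 records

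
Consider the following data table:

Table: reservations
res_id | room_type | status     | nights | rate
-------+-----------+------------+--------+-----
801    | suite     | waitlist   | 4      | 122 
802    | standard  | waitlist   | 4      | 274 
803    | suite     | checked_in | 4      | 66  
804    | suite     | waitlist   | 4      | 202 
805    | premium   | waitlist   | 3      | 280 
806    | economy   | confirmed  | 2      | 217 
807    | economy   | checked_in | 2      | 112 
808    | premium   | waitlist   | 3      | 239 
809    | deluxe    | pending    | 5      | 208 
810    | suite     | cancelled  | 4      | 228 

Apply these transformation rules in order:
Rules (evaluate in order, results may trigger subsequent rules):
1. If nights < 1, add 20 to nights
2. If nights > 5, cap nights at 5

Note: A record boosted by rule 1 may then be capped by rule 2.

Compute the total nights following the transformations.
35

Step 1: Apply rule 1 to records with nights < 1
  - 0 records get bonus of 20
  - Of these, 0 records then exceed 5 and get capped
Step 2: Apply rule 2 to records with nights > 5
  - 0 records (original) are capped
Step 3: Calculate final sum = 35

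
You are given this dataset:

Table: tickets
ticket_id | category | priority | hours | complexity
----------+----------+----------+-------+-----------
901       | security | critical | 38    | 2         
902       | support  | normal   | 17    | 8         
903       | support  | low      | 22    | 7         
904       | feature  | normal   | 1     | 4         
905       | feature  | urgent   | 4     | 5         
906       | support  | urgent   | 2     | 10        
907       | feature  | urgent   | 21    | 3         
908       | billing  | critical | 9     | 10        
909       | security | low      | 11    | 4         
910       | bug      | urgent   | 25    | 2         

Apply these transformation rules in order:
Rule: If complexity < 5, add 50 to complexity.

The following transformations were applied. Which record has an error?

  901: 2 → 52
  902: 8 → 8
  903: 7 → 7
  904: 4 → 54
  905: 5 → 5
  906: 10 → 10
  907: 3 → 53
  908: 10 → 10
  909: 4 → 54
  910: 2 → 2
Record 910 has an error. The correct transformed value should be 52, not 2.

Step 1: Check each record against the rule
Step 2: Record 910 has complexity = 2
Step 3: Since 2 < 5, the bonus should have been applied
Step 4: Correct value = 52, but claimed value = 2
Conclusion: Record 910 has the error.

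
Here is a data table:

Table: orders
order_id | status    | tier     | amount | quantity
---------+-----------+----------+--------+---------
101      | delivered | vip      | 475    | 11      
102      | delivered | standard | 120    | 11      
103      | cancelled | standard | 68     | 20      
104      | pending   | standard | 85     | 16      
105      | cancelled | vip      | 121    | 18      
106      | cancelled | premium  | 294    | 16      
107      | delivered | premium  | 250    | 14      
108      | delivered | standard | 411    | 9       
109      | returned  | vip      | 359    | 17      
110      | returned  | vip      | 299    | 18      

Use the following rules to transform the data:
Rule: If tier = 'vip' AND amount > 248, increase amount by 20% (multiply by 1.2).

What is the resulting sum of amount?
2708.6

Step 1: Find records where tier = 'vip' AND amount > 248
Step 2: 3 records match, summing to 1133
Step 3: After multiplier: 1133 × 1.2 = 1359.6
Step 4: Unaffected records sum: 1349
Step 5: Final sum = 1359.6 + 1349 = 2708.6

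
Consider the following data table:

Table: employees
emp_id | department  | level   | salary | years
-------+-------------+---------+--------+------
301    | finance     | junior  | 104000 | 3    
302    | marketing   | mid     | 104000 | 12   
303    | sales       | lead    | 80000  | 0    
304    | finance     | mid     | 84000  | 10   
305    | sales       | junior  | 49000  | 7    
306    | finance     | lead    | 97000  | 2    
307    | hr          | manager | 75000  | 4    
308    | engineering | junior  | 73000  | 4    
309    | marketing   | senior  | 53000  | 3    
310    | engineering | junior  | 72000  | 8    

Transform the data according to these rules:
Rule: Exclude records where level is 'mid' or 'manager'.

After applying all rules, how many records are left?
7

Step 1: Count records to exclude
  - 2 (mid) + 1 (manager) = 3 records
Step 2: Total records: 10
Step 3: Remaining = 10 - 3 = 7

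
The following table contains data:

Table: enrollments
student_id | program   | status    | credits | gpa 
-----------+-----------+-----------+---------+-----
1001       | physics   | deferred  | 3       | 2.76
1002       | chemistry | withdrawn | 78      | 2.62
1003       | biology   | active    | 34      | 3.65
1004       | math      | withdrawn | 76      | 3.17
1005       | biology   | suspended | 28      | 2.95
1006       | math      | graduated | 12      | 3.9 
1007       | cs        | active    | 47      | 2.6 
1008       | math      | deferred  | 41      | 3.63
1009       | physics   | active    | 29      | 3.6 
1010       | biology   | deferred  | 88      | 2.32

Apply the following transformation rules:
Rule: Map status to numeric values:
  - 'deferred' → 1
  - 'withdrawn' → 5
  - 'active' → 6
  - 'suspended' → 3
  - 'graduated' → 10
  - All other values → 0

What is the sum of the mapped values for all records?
44

Step 1: Apply mapping to each record
Step 2: Count by status:
  'deferred': 3 records × 1 = 3
  'withdrawn': 2 records × 5 = 10
  'active': 3 records × 6 = 18
  'suspended': 1 records × 3 = 3
  'graduated': 1 records × 10 = 10
Step 3: Sum all mapped values = 44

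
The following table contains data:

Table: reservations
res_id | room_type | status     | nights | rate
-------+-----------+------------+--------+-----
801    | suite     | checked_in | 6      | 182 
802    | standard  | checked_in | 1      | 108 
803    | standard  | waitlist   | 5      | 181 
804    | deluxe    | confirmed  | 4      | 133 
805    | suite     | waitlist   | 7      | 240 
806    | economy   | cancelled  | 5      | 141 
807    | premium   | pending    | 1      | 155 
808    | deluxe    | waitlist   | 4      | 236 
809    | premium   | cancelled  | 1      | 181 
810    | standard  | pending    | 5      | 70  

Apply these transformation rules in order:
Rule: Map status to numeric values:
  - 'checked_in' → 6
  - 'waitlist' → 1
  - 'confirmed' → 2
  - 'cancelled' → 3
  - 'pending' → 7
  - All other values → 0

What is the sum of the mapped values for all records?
37

Step 1: Apply mapping to each record
Step 2: Count by status:
  'checked_in': 2 records × 6 = 12
  'waitlist': 3 records × 1 = 3
  'confirmed': 1 records × 2 = 2
  'cancelled': 2 records × 3 = 6
  'pending': 2 records × 7 = 14
Step 3: Sum all mapped values = 37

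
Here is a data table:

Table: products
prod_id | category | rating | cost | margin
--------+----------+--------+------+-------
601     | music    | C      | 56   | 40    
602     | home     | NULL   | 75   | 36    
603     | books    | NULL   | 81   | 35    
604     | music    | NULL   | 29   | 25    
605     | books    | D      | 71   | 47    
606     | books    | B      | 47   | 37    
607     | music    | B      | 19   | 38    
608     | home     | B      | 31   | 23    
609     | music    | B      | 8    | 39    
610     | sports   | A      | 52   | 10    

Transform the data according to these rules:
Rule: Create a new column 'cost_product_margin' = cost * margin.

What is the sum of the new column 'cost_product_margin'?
15843

Step 1: For each record, compute cost * margin
Example calculations:
  56 * 40 = 2240
  75 * 36 = 2700
  81 * 35 = 2835
  ...
Step 2: Sum all derived values
Step 3: Total = 15843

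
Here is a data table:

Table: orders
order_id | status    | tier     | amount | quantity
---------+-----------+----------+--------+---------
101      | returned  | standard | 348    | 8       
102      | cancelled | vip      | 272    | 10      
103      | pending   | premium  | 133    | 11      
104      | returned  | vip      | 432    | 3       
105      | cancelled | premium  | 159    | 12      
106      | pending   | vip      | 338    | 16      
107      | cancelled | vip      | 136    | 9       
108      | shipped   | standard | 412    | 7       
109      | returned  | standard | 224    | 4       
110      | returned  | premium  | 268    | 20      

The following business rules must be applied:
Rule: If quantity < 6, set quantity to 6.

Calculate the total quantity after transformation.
105

Step 1: 2 records have quantity < 6
Step 2: These records originally summed to 7
Step 3: After setting to minimum: 2 × 6 = 12
Step 4: Unaffected records sum: 93
Step 5: Final sum = 12 + 93 = 105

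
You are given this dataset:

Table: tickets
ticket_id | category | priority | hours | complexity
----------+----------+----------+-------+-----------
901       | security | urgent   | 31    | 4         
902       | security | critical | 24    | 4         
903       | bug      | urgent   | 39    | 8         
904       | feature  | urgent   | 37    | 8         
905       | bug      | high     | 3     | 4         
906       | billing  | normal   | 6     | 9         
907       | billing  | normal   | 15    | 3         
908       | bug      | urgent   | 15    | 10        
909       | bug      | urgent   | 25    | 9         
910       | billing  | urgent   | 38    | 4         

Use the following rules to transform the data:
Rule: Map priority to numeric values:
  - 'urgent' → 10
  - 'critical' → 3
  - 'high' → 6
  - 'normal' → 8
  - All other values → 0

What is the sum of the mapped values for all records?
85

Step 1: Apply mapping to each record
Step 2: Count by status:
  'urgent': 6 records × 10 = 60
  'critical': 1 records × 3 = 3
  'high': 1 records × 6 = 6
  'normal': 2 records × 8 = 16
Step 3: Sum all mapped values = 85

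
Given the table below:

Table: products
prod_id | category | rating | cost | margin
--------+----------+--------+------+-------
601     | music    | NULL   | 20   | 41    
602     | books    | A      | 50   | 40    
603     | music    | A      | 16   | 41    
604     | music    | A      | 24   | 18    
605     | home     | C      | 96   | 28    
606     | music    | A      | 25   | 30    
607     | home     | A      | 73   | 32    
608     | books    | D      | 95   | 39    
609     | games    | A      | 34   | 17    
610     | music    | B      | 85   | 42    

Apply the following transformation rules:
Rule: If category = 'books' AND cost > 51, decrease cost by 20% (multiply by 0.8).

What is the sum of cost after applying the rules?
499.0

Step 1: Find records where category = 'books' AND cost > 51
Step 2: 1 records match, summing to 95
Step 3: After multiplier: 95 × 0.8 = 76.0
Step 4: Unaffected records sum: 423
Step 5: Final sum = 76.0 + 423 = 499.0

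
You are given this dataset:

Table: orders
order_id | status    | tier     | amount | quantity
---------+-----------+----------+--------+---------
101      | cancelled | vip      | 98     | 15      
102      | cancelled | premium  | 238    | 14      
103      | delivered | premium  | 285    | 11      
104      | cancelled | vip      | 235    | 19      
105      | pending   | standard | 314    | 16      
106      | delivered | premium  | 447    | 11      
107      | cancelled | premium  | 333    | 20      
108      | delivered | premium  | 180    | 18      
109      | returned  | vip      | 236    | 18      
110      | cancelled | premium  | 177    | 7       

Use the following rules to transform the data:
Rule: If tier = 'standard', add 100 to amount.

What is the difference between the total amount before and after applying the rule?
100

Step 1: Original sum of amount = 2543
Step 2: 1 records have tier = 'standard'
Step 3: Each affected record changes by 100
Step 4: Total change = 1 × 100 = 100
Step 5: New sum = 2543 + 100 = 2643
Step 6: Difference = |2643 - 2543| = 100
        (Sum increased by 100)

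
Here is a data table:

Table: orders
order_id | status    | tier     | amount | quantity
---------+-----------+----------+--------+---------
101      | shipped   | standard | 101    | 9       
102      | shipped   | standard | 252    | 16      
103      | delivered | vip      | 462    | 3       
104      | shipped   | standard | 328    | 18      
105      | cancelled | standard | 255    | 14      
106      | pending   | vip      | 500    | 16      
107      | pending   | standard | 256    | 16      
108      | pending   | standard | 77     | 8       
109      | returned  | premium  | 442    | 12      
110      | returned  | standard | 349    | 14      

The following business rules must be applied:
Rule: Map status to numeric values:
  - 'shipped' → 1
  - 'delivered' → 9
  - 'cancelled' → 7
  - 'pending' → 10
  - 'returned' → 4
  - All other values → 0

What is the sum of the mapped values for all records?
57

Step 1: Apply mapping to each record
Step 2: Count by status:
  'shipped': 3 records × 1 = 3
  'delivered': 1 records × 9 = 9
  'cancelled': 1 records × 7 = 7
  'pending': 3 records × 10 = 30
  'returned': 2 records × 4 = 8
Step 3: Sum all mapped values = 57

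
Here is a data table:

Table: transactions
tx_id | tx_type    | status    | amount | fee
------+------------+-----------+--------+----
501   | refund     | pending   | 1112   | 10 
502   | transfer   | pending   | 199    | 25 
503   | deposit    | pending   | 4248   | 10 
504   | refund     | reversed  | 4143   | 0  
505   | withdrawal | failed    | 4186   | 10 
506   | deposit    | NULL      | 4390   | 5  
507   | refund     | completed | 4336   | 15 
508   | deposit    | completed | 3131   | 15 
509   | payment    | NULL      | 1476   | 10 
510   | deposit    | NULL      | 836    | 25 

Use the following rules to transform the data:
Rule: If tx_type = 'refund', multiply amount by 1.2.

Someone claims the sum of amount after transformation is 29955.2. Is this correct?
No, the correct result is 29975.2.

Step 1: Calculate the correct sum after transformation
Step 2: Apply multiplier 1.2 to records where tx_type = 'refund'
Step 3: Correct result = 29975.2
Step 4: Claimed result = 29955.2
Step 5: 29975.2 ≠ 29955.2
Conclusion: The claimed result is incorrect. The correct answer is 29975.2.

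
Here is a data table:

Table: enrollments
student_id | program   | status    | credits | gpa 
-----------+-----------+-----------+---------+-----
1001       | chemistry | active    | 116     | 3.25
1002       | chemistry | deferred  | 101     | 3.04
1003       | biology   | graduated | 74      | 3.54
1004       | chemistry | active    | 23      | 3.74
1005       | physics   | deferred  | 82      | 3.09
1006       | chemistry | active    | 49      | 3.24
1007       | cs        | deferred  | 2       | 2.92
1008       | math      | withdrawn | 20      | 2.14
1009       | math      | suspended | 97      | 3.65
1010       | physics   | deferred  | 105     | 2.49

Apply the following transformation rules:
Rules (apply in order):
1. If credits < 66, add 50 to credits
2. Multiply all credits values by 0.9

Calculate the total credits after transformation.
782.1

Step 1: Apply Rule 1 - Add 50 to records with credits < 66
  - 4 records affected: 94 + (4 × 50) = 294
  - Unaffected records: 575
  - Sum after Rule 1: 869
Step 2: Apply Rule 2 - Multiply all by 0.9
  - 869 × 0.9 = 782.1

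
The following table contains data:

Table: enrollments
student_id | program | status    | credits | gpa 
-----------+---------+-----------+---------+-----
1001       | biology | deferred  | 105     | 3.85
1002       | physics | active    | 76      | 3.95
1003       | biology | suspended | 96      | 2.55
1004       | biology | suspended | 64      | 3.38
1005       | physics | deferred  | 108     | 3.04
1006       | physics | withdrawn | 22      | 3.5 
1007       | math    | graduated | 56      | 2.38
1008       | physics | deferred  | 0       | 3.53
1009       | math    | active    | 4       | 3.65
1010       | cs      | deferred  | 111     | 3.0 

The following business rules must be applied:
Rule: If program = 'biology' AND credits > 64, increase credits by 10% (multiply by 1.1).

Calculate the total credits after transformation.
662.1

Step 1: Find records where program = 'biology' AND credits > 64
Step 2: 2 records match, summing to 201
Step 3: After multiplier: 201 × 1.1 = 221.1
Step 4: Unaffected records sum: 441
Step 5: Final sum = 221.1 + 441 = 662.1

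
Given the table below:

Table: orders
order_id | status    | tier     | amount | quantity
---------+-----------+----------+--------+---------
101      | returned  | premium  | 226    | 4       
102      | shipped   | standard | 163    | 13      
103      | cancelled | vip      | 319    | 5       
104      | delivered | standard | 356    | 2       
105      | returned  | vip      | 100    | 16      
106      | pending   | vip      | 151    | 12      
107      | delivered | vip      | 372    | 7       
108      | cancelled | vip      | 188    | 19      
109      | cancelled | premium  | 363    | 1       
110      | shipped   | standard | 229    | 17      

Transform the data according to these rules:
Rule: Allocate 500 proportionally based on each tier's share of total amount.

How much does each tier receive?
premium: 119.38, standard: 151.6, vip: 229.02

Step 1: Calculate total amount = 2467
Step 2: Calculate each tier's proportion:
  premium: 589/2467 = 23.88% → 119.38
  standard: 748/2467 = 30.32% → 151.6
  vip: 1130/2467 = 45.80% → 229.02
Step 3: Verify: sum of allocations ≈ 500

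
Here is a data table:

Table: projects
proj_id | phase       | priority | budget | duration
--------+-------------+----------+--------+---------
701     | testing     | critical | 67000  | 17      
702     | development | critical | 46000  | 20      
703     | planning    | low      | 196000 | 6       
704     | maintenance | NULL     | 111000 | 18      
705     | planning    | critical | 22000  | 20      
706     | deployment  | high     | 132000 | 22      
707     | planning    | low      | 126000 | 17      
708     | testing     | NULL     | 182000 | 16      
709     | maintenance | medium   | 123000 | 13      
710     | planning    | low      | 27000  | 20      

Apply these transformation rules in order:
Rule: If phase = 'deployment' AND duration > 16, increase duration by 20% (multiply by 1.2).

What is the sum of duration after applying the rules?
173.4

Step 1: Find records where phase = 'deployment' AND duration > 16
Step 2: 1 records match, summing to 22
Step 3: After multiplier: 22 × 1.2 = 26.4
Step 4: Unaffected records sum: 147
Step 5: Final sum = 26.4 + 147 = 173.4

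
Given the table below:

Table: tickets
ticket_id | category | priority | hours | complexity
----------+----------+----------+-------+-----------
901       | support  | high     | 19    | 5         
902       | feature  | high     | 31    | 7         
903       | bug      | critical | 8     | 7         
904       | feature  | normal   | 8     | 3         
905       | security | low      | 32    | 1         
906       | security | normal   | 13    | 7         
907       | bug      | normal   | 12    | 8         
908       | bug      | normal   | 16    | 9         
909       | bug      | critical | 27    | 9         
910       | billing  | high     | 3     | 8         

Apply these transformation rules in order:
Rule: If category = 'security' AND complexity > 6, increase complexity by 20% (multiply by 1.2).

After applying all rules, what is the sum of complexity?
65.4

Step 1: Find records where category = 'security' AND complexity > 6
Step 2: 1 records match, summing to 7
Step 3: After multiplier: 7 × 1.2 = 8.4
Step 4: Unaffected records sum: 57
Step 5: Final sum = 8.4 + 57 = 65.4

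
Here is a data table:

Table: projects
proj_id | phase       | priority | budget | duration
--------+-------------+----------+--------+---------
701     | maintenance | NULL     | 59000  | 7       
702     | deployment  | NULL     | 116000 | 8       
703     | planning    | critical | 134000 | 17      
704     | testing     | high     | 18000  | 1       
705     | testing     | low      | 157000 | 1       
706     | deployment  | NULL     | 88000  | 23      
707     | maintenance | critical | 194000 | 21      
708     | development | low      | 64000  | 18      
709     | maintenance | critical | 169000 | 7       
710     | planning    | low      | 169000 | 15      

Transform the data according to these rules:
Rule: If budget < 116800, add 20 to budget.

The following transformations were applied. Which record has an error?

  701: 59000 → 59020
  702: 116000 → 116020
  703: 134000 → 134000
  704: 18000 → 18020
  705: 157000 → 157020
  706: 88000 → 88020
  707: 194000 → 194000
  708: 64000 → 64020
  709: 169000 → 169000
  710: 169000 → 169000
Record 705 has an error. The correct transformed value should be 157000, not 157020.

Step 1: Check each record against the rule
Step 2: Record 705 has budget = 157000
Step 3: Since 157000 >= 116800, the bonus should not have been applied
Step 4: Correct value = 157000, but claimed value = 157020
Conclusion: Record 705 has the error.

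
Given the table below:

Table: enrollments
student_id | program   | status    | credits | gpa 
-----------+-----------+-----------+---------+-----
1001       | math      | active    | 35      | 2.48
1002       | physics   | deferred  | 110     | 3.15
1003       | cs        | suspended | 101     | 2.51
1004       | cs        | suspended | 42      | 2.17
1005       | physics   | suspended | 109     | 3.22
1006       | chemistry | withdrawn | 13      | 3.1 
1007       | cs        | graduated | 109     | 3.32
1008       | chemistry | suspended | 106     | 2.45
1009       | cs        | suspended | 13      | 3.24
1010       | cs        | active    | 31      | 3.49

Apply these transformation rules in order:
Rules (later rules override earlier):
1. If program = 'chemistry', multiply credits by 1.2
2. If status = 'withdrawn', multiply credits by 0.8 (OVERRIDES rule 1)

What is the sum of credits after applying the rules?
687.6

Step 1: Rule 2 takes priority for records with status = 'withdrawn'
  - 1 records: 13 × 0.8 = 10.4
Step 2: Rule 1 applies to remaining records with program = 'chemistry'
  - 1 records: 106 × 1.2 = 127.2
Step 3: Other records unchanged: 550
Step 4: Final sum = 10.4 + 127.2 + 550 = 687.6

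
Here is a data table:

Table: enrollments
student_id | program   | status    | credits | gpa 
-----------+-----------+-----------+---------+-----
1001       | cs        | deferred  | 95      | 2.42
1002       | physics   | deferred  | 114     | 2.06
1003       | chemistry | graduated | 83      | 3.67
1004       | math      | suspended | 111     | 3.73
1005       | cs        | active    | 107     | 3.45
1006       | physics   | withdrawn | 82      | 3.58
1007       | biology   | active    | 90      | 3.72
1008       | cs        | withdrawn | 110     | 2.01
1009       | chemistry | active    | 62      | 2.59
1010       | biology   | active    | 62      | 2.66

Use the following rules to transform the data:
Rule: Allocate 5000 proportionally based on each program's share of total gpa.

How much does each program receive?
biology: 1067.25, chemistry: 1047.17, cs: 1318.17, math: 623.95, physics: 943.46

Step 1: Calculate total gpa = 29.89
Step 2: Calculate each program's proportion:
  biology: 6.38/29.89 = 21.34% → 1067.25
  chemistry: 6.26/29.89 = 20.94% → 1047.17
  cs: 7.88/29.89 = 26.36% → 1318.17
  math: 3.73/29.89 = 12.48% → 623.95
  physics: 5.64/29.89 = 18.87% → 943.46
Step 3: Verify: sum of allocations ≈ 5000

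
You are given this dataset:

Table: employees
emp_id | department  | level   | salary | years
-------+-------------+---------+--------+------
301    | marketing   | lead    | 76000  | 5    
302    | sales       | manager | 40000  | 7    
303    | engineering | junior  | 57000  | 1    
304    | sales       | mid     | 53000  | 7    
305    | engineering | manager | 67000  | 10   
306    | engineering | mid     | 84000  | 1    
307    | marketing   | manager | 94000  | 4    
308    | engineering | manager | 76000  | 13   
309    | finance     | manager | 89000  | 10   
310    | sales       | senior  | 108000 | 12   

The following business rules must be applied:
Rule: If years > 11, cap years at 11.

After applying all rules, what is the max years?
11

Step 1: Original maximum years = 13
Step 2: Apply cap at 11
Step 3: 2 records had years > 11 and were capped
Step 4: Maximum after transformation = 11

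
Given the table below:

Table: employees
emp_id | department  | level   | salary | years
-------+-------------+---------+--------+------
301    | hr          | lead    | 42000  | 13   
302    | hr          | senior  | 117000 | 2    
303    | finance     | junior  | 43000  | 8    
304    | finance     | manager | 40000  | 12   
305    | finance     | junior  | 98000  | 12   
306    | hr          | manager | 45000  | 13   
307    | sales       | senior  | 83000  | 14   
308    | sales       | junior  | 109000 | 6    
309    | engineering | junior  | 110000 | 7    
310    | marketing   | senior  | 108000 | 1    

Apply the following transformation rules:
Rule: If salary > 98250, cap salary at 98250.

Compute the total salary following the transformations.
744000

Step 1: 4 records have salary > 98250
Step 2: These records originally summed to 444000
Step 3: After capping: 4 × 98250 = 393000
Step 4: Unaffected records sum: 351000
Step 5: Final sum = 393000 + 351000 = 744000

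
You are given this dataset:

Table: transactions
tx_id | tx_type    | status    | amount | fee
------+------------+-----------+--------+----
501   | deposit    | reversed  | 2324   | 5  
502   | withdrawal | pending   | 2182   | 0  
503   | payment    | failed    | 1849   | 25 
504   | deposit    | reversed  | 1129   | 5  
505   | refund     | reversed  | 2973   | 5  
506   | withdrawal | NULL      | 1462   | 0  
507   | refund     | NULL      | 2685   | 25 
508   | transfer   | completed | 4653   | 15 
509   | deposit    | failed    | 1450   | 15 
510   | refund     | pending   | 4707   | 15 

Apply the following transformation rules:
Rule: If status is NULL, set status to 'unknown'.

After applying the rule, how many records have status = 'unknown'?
2

Step 1: Count records where status IS NULL
Step 2: Found 2 records with NULL status
Step 3: These records will have status set to 'unknown'
Step 4: Records already having status = 'unknown': 0
Step 5: Answer: 2 + 0 = 2 records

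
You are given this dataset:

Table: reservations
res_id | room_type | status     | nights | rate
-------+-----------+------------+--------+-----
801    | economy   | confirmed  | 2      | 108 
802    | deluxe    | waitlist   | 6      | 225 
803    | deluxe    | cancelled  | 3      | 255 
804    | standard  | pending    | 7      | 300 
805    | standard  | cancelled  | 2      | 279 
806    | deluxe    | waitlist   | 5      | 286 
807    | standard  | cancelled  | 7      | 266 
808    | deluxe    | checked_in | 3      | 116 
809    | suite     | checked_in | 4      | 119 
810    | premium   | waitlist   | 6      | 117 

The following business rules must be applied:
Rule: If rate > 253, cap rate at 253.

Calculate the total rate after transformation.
1950

Step 1: 5 records have rate > 253
Step 2: These records originally summed to 1386
Step 3: After capping: 5 × 253 = 1265
Step 4: Unaffected records sum: 685
Step 5: Final sum = 1265 + 685 = 1950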